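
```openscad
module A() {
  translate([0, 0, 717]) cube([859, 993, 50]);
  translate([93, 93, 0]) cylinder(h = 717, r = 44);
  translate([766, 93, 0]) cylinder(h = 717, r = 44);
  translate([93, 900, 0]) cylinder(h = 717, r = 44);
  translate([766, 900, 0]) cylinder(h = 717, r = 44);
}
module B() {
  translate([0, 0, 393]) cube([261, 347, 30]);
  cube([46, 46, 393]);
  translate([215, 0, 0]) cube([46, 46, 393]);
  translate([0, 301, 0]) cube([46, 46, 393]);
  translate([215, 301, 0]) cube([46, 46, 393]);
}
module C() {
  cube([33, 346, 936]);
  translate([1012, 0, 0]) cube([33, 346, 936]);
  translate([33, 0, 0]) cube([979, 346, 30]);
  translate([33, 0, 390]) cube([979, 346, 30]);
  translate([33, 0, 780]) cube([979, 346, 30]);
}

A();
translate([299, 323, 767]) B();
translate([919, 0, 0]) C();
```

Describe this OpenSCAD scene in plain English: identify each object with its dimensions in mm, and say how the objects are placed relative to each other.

A is a table with a 859×993 mm rectangular top, 50 mm thick, top surface at z = 767 mm, supported by four round legs of 88 mm diameter, each leg's bounding box inset 49 mm from the nearest pair of top edges, running from the floor.

B is a simple wooden stool: a rectangular seat 261 mm (x) by 347 mm (y), 30 mm thick, top face at z = 423 mm, on four square legs, each 46×46 mm in cross-section. The legs rest on z = 0, each flush with a corner of the seat.

C is an open bookshelf. Two side panels, each 33 mm thick, 346 mm deep and 936 mm tall, stand 1045 mm apart (outside-to-outside). Between them sit 3 shelves, each 30 mm thick and 346 mm deep, spanning the full gap between the sides. The bottom shelf rests on the floor (its underside at z = 0) and the clear gap between one shelf's top and the next shelf's underside is 360 mm.

The stool is on top of the table, centred. The bookshelf is on the floor beside the table on its +x side.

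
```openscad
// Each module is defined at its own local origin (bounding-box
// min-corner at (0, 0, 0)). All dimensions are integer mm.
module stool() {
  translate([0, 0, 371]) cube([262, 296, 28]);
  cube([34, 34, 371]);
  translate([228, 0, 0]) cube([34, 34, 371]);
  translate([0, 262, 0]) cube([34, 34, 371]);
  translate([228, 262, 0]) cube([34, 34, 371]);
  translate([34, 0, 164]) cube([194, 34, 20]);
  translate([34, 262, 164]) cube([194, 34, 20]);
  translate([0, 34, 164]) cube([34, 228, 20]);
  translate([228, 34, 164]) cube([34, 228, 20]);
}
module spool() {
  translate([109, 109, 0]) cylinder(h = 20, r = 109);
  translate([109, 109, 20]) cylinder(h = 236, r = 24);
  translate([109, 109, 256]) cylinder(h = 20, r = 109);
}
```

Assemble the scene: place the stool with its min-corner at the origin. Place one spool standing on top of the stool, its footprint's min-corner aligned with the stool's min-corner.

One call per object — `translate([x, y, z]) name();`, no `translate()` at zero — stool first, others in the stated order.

stool();
translate([0, 0, 399]) spool();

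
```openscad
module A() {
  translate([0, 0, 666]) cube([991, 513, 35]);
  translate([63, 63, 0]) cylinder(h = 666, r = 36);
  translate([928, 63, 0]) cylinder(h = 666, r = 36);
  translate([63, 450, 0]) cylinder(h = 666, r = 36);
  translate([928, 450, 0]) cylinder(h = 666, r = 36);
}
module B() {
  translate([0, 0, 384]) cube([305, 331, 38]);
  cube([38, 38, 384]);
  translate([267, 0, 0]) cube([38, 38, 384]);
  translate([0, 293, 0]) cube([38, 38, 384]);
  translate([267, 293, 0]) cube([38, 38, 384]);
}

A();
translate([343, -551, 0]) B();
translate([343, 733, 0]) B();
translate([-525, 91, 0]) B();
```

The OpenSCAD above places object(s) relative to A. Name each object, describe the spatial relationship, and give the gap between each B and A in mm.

A is a table. B is a stool. Three stools sit around the table at the −y, +y, −x sides. The gap between each stool and the table is 220 mm.

Each stool's nearest face is 220 mm from the table's bounding box.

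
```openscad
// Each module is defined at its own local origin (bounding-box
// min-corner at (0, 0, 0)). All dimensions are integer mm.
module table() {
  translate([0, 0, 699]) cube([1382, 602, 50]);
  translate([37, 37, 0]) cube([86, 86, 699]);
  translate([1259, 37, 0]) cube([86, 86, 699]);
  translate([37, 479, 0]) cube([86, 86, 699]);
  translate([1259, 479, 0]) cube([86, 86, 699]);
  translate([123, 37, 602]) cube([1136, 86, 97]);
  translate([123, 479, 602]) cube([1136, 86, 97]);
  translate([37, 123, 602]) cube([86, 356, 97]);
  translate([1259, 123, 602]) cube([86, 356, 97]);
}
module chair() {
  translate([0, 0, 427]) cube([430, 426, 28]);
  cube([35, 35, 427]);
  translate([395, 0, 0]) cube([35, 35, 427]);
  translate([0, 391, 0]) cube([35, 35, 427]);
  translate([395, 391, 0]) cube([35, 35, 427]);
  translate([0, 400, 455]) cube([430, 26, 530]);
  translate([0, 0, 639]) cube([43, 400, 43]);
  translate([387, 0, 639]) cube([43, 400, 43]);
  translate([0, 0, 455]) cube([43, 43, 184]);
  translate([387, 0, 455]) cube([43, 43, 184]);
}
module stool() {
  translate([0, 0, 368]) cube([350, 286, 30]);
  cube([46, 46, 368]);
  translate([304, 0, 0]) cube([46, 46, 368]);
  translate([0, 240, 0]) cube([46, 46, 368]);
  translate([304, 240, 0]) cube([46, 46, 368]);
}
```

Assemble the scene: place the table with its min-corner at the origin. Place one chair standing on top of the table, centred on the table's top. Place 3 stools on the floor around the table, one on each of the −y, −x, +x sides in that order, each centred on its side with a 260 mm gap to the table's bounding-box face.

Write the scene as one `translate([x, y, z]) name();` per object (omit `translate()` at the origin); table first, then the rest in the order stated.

table();
translate([476, 88, 749]) chair();
translate([516, -546, 0]) stool();
translate([-610, 158, 0]) stool();
translate([1642, 158, 0]) stool();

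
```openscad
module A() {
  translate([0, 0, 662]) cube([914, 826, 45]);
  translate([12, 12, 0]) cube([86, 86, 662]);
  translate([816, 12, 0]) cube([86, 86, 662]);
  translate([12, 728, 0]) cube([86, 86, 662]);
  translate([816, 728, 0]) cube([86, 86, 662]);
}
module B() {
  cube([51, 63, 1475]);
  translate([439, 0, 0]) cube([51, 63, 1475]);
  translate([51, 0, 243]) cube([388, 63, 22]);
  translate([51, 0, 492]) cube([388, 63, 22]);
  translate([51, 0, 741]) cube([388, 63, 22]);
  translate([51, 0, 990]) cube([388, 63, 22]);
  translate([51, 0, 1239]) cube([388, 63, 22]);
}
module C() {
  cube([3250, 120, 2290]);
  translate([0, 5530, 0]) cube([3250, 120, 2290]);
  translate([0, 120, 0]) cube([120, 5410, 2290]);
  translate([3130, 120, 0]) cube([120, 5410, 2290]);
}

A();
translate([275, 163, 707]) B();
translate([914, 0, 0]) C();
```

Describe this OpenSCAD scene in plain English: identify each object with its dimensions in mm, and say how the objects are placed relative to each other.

A is a table with a 914×826 mm rectangular top, 45 mm thick, top surface at z = 707 mm, supported by four 86×86 mm square legs, each inset 12 mm from the nearest pair of top edges, running from the floor.

B is a straight ladder. Two 51×63 mm vertical rails, 1475 mm tall, stand 490 mm apart (outside-to-outside) with their front faces coplanar on the −y side. 5 rungs, each 63 mm deep and 22 mm tall, span between the inner faces of the rails, front faces flush with the rails. The lowest rung's underside is at z = 243 mm and rungs are spaced 249 mm apart (underside to underside).

C is the wall frame of a small rectangular building: four walls, each 2290 mm tall and 120 mm thick, enclosing a footprint 3250 mm (x) by 5650 mm (y) outside-to-outside, with no floor or roof. The front and back walls (the −y and +y sides) span the full width; the two side walls fit between them.

The ladder is on top of the table. The house frame is against the table's +x side, with their −y faces flush.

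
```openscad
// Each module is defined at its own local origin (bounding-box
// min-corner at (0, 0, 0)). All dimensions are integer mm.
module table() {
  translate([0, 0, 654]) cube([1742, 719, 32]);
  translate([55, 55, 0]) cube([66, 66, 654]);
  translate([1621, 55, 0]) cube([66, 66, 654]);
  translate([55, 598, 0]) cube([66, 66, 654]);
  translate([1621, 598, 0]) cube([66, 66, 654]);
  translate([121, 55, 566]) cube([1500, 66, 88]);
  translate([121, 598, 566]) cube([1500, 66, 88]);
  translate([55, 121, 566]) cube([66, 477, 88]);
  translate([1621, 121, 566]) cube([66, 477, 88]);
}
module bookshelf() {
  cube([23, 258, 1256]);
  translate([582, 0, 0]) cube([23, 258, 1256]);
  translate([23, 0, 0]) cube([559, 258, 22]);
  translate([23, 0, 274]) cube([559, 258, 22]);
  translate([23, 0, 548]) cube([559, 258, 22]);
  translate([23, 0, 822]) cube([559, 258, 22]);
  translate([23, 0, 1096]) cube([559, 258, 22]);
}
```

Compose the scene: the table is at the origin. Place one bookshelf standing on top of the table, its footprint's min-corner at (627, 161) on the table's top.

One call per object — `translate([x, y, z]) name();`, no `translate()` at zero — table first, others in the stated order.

table();
translate([627, 161, 686]) bookshelf();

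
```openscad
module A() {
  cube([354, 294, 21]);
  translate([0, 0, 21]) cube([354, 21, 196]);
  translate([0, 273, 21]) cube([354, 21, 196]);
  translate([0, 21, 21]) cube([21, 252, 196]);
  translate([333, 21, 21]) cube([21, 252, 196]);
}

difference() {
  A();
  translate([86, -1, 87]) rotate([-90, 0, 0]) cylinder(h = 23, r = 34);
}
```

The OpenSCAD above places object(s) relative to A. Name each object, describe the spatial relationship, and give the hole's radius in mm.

A is an open box. The open box has a circular hole through its front wall. The hole's radius is 34 mm.

The subtracted cylinder has r = 34 mm.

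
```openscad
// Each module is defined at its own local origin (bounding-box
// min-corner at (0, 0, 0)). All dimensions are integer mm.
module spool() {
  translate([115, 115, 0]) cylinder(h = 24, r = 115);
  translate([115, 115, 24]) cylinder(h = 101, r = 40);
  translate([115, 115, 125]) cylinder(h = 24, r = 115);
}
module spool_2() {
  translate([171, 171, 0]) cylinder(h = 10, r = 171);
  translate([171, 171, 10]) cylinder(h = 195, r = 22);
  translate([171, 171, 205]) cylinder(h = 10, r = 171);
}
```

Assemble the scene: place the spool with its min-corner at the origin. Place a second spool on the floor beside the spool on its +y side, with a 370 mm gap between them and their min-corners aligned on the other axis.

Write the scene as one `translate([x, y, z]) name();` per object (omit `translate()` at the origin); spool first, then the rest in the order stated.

spool();
translate([0, 600, 0]) spool_2();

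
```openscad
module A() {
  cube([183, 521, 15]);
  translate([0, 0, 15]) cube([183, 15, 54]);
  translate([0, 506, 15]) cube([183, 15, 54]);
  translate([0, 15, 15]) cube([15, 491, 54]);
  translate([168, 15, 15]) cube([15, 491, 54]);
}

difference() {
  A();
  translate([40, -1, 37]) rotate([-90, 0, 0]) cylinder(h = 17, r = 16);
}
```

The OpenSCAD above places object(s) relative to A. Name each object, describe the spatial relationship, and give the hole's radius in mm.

The subtracted cylinder has r = 16 mm.

A is an open box. The open box has a circular hole through its front wall. The hole's radius is 16 mm.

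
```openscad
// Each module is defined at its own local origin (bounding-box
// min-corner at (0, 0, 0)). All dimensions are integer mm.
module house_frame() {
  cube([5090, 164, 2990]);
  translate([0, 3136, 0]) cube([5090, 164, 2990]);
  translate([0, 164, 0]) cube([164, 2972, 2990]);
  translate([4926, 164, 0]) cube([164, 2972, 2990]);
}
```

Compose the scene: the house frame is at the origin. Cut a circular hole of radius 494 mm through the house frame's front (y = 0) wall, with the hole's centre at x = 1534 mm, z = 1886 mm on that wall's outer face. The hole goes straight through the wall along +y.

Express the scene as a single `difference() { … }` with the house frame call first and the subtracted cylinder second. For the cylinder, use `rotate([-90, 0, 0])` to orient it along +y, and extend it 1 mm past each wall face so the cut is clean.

difference() {
  house_frame();
  translate([1534, -1, 1886]) rotate([-90, 0, 0]) cylinder(h = 166, r = 494);
}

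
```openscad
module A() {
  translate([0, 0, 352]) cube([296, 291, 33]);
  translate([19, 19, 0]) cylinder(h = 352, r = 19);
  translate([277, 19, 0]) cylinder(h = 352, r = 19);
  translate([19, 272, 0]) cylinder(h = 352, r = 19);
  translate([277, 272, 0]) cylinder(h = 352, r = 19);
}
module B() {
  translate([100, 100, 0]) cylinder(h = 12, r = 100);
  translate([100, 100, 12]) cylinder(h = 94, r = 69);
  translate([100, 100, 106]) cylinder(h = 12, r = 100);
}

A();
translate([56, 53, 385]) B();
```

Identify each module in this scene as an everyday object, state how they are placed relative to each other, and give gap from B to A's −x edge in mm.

A is a stool. B is a spool. The spool is on top of the stool. The gap from the spool to the stool's −x edge is 56 mm.

The spool's min-x is at 56; the stool's min-x is 0; gap = 56 mm.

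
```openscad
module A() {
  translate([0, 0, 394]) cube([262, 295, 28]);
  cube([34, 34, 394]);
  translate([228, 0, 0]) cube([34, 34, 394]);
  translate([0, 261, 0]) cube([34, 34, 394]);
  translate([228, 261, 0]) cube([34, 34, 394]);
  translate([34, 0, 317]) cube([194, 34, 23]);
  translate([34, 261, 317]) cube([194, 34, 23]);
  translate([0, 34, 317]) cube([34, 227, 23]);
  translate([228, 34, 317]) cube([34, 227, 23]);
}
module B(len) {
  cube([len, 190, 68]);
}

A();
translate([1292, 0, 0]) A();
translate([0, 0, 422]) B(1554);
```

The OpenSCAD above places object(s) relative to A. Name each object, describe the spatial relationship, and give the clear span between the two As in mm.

Second stool starts at x = 1292; first ends at x = 262; clear span = 1292 − 262 = 1030 mm.

A is a stool. B is a beam. A beam spans the tops of two stools. The clear span between the two stools is 1030 mm.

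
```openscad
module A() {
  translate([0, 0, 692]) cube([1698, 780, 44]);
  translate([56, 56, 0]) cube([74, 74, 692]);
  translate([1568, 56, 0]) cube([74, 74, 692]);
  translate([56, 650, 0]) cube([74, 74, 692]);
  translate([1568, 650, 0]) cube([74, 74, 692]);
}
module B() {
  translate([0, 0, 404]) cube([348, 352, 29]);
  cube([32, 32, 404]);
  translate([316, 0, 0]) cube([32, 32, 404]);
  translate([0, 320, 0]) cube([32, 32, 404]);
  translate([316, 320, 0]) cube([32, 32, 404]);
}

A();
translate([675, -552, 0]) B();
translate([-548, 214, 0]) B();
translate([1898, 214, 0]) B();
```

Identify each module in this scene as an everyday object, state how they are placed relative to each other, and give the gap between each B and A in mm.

A is a table. B is a stool. Three stools sit around the table at the −y, −x, +x sides. The gap between each stool and the table is 200 mm.

Each stool's nearest face is 200 mm from the table's bounding box.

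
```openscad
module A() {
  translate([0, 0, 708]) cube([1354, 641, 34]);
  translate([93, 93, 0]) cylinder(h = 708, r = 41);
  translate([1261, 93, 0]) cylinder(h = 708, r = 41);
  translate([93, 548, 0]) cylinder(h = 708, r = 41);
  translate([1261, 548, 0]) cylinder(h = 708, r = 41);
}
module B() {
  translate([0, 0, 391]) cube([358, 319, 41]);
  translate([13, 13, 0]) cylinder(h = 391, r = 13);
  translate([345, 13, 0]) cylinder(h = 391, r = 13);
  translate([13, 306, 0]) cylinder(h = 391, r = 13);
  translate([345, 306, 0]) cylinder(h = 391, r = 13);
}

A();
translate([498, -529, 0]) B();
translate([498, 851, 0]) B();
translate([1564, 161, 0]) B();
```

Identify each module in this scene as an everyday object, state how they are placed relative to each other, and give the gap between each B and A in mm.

Each stool's nearest face is 210 mm from the table's bounding box.

A is a table. B is a stool. Three stools sit around the table at the −y, +y, +x sides. The gap between each stool and the table is 210 mm.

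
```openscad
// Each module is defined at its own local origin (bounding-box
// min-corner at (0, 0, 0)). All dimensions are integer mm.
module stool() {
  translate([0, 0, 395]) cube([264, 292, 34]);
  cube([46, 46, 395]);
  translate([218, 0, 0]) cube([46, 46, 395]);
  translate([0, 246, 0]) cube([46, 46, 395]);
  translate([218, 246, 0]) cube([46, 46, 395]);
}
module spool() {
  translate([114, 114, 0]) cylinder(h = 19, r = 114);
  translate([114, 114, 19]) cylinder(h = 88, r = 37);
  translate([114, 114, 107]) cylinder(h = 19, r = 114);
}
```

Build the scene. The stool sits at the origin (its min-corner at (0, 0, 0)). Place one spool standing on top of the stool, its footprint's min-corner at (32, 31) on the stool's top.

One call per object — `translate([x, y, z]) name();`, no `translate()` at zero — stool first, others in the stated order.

stool();
translate([32, 31, 429]) spool();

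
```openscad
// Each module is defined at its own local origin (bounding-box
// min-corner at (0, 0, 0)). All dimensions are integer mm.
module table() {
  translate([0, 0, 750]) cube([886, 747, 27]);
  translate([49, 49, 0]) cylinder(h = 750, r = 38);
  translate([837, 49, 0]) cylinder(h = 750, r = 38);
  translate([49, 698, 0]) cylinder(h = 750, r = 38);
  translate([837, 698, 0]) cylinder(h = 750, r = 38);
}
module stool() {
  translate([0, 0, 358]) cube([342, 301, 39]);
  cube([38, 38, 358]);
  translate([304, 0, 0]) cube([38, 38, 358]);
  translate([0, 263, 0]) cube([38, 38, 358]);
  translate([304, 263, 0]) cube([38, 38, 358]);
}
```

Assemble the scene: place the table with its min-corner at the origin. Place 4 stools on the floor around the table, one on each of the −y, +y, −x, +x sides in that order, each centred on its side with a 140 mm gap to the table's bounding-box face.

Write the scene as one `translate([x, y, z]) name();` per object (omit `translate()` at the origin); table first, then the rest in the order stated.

table();
translate([272, -441, 0]) stool();
translate([272, 887, 0]) stool();
translate([-482, 223, 0]) stool();
translate([1026, 223, 0]) stool();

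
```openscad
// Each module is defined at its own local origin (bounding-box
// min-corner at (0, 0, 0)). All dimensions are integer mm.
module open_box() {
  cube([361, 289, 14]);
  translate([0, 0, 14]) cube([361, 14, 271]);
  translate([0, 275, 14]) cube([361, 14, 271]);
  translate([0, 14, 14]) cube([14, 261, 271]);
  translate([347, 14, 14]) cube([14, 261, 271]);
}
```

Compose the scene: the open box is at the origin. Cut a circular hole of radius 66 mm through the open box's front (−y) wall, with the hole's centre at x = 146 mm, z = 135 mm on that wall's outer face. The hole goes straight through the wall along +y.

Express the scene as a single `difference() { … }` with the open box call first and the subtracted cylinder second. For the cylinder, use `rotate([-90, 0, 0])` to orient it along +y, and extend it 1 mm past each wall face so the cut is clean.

difference() {
  open_box();
  translate([146, -1, 135]) rotate([-90, 0, 0]) cylinder(h = 16, r = 66);
}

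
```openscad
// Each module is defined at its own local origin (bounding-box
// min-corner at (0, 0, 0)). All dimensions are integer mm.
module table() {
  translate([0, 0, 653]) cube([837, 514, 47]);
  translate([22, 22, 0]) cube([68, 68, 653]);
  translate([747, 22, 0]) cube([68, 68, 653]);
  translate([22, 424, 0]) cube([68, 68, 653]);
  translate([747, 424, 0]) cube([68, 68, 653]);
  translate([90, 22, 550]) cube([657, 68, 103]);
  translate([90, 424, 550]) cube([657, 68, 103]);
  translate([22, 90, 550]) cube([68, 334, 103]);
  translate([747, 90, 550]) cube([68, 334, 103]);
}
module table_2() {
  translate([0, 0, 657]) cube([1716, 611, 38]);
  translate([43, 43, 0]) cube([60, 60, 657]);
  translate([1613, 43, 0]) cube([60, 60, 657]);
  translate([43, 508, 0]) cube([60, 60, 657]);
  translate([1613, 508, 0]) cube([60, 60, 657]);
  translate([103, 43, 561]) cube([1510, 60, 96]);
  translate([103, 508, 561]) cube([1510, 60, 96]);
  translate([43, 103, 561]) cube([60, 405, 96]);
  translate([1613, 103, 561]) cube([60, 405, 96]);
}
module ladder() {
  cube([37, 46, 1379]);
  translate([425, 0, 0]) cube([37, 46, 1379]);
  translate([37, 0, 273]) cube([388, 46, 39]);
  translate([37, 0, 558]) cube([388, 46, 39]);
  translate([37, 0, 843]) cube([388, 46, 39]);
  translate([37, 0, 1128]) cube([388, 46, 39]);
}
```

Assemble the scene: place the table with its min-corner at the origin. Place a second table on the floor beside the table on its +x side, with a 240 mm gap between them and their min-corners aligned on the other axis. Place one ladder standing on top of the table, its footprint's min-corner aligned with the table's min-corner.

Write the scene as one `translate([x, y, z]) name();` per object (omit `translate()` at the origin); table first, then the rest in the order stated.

table();
translate([1077, 0, 0]) table_2();
translate([0, 0, 700]) ladder();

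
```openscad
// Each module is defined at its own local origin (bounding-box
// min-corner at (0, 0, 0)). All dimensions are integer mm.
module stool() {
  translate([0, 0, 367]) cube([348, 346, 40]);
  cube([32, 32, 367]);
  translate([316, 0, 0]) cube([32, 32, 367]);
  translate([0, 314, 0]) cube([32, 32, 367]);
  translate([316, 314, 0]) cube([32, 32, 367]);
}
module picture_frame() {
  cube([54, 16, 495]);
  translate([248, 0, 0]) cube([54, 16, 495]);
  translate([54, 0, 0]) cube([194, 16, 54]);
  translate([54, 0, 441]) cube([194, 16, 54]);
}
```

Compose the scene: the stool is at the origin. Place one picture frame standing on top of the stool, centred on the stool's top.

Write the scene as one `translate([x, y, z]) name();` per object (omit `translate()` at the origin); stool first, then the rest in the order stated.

stool();
translate([23, 165, 407]) picture_frame();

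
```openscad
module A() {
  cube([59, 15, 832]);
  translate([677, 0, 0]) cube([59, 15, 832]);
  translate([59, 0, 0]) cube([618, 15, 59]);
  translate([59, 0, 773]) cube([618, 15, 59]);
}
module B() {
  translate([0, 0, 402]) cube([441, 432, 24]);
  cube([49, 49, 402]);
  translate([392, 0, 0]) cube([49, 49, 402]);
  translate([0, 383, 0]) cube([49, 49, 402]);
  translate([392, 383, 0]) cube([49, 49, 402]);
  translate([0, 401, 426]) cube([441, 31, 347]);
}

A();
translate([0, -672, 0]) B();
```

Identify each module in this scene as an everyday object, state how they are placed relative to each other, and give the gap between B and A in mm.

A is a picture frame. B is a chair. The chair is on the floor beside the picture frame on its −y side. The gap between the chair and the picture frame is 240 mm.

The chair's nearest face is 240 mm from the picture frame's −y face.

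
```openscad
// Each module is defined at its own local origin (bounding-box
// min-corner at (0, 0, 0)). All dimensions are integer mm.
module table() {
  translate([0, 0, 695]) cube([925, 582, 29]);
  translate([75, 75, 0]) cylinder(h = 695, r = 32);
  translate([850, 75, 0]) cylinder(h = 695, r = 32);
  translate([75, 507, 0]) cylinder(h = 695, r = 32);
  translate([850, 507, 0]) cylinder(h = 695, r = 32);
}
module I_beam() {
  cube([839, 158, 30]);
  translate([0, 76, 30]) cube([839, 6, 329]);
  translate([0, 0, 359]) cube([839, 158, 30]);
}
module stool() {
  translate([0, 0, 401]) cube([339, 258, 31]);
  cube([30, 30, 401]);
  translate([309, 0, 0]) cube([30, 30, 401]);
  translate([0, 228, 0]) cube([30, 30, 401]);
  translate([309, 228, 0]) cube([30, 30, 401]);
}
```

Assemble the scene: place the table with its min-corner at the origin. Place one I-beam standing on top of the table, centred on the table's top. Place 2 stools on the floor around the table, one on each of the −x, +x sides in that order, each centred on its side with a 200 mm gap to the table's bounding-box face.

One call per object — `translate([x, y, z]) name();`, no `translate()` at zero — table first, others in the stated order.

table();
translate([43, 212, 724]) I_beam();
translate([-539, 162, 0]) stool();
translate([1125, 162, 0]) stool();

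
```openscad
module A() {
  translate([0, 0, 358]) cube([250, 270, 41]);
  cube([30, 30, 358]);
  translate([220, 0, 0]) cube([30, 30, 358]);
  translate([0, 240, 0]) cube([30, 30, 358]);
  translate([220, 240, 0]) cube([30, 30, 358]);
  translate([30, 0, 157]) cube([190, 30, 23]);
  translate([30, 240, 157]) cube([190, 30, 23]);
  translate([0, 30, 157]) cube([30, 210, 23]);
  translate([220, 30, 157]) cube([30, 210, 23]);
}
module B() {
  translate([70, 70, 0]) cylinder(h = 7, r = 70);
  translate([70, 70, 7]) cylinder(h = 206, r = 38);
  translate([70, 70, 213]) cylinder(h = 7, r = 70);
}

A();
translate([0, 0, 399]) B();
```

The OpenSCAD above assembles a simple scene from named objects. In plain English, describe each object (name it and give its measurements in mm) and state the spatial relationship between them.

A is a four-legged stool. The seat is 250×270 mm, 41 mm thick, top at z = 399 mm. It stands on four square legs, each 30×30 mm in cross-section, from z = 0 to the seat underside, each flush with a corner of the seat. Four stretchers, 30 mm wide and 23 mm tall, connect adjacent legs with their undersides at z = 157 mm, each running between the inner faces of the legs it joins and aligned with the legs' outer faces on the other axis.

B is a spool: two coaxial disc flanges of radius 70 mm and thickness 7 mm, joined by a core cylinder of radius 38 mm and height 206 mm. The lower flange rests on z = 0 and the three cylinders share a vertical axis.

The spool is on top of the stool.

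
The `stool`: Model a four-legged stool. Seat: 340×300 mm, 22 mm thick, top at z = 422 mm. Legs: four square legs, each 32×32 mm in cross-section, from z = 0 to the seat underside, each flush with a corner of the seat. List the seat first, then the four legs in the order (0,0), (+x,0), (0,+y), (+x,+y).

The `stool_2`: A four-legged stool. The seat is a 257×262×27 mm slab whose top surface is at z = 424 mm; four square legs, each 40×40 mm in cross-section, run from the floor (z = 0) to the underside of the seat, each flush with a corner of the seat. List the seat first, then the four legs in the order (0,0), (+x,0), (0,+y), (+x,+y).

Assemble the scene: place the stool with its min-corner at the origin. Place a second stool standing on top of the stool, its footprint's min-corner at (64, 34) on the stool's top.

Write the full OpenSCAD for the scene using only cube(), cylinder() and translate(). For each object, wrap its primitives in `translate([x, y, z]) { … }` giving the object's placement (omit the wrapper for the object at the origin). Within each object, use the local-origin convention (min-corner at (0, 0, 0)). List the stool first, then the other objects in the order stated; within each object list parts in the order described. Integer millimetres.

translate([0, 0, 400]) cube([340, 300, 22]);
cube([32, 32, 400]);
translate([308, 0, 0]) cube([32, 32, 400]);
translate([0, 268, 0]) cube([32, 32, 400]);
translate([308, 268, 0]) cube([32, 32, 400]);
translate([64, 34, 422]) {
  translate([0, 0, 397]) cube([257, 262, 27]);
  cube([40, 40, 397]);
  translate([217, 0, 0]) cube([40, 40, 397]);
  translate([0, 222, 0]) cube([40, 40, 397]);
  translate([217, 222, 0]) cube([40, 40, 397]);
}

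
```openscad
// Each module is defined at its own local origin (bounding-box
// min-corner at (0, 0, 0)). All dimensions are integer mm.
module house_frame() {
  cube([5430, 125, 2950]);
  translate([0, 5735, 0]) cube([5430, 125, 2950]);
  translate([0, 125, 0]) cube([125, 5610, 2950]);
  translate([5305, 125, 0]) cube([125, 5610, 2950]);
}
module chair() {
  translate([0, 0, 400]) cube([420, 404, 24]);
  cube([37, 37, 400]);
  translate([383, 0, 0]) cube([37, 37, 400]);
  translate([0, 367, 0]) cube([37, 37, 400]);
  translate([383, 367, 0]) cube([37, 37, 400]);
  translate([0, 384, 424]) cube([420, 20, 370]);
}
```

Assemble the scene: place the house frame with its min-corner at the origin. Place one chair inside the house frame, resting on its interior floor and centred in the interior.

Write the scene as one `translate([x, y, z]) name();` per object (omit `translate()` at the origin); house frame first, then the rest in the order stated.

house_frame();
translate([2505, 2728, 0]) chair();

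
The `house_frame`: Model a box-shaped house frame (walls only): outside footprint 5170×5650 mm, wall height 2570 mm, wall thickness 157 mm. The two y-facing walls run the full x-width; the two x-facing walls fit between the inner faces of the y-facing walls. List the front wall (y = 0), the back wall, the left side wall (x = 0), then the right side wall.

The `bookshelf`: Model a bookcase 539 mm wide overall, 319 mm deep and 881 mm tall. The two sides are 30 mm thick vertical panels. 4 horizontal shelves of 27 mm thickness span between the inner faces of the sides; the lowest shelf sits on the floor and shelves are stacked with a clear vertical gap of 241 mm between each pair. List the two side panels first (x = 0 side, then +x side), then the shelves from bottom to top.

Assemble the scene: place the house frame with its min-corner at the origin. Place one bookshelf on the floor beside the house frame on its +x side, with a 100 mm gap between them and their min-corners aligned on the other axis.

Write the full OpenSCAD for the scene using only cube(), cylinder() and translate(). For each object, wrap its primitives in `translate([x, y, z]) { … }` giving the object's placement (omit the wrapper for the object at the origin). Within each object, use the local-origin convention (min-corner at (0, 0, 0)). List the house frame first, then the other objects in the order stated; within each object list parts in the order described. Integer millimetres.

cube([5170, 157, 2570]);
translate([0, 5493, 0]) cube([5170, 157, 2570]);
translate([0, 157, 0]) cube([157, 5336, 2570]);
translate([5013, 157, 0]) cube([157, 5336, 2570]);
translate([5270, 0, 0]) {
  cube([30, 319, 881]);
  translate([509, 0, 0]) cube([30, 319, 881]);
  translate([30, 0, 0]) cube([479, 319, 27]);
  translate([30, 0, 268]) cube([479, 319, 27]);
  translate([30, 0, 536]) cube([479, 319, 27]);
  translate([30, 0, 804]) cube([479, 319, 27]);
}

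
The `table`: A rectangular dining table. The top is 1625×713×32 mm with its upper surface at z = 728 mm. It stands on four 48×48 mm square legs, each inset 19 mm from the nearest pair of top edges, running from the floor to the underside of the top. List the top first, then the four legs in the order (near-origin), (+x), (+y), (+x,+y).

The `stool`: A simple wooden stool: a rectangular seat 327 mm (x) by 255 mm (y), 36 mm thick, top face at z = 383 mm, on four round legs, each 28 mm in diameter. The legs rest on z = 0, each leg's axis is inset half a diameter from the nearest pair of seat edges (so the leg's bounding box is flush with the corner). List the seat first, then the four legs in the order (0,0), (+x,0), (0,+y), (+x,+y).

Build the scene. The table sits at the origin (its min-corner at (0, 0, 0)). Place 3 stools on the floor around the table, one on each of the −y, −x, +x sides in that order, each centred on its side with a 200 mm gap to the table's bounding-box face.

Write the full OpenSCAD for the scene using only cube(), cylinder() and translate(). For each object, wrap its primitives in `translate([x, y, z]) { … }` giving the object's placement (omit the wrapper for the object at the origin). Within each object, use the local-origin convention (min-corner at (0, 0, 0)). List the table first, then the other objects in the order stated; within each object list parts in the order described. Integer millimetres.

translate([0, 0, 696]) cube([1625, 713, 32]);
translate([19, 19, 0]) cube([48, 48, 696]);
translate([1558, 19, 0]) cube([48, 48, 696]);
translate([19, 646, 0]) cube([48, 48, 696]);
translate([1558, 646, 0]) cube([48, 48, 696]);
translate([649, -455, 0]) {
  translate([0, 0, 347]) cube([327, 255, 36]);
  translate([14, 14, 0]) cylinder(h = 347, r = 14);
  translate([313, 14, 0]) cylinder(h = 347, r = 14);
  translate([14, 241, 0]) cylinder(h = 347, r = 14);
  translate([313, 241, 0]) cylinder(h = 347, r = 14);
}
translate([-527, 229, 0]) {
  translate([0, 0, 347]) cube([327, 255, 36]);
  translate([14, 14, 0]) cylinder(h = 347, r = 14);
  translate([313, 14, 0]) cylinder(h = 347, r = 14);
  translate([14, 241, 0]) cylinder(h = 347, r = 14);
  translate([313, 241, 0]) cylinder(h = 347, r = 14);
}
translate([1825, 229, 0]) {
  translate([0, 0, 347]) cube([327, 255, 36]);
  translate([14, 14, 0]) cylinder(h = 347, r = 14);
  translate([313, 14, 0]) cylinder(h = 347, r = 14);
  translate([14, 241, 0]) cylinder(h = 347, r = 14);
  translate([313, 241, 0]) cylinder(h = 347, r = 14);
}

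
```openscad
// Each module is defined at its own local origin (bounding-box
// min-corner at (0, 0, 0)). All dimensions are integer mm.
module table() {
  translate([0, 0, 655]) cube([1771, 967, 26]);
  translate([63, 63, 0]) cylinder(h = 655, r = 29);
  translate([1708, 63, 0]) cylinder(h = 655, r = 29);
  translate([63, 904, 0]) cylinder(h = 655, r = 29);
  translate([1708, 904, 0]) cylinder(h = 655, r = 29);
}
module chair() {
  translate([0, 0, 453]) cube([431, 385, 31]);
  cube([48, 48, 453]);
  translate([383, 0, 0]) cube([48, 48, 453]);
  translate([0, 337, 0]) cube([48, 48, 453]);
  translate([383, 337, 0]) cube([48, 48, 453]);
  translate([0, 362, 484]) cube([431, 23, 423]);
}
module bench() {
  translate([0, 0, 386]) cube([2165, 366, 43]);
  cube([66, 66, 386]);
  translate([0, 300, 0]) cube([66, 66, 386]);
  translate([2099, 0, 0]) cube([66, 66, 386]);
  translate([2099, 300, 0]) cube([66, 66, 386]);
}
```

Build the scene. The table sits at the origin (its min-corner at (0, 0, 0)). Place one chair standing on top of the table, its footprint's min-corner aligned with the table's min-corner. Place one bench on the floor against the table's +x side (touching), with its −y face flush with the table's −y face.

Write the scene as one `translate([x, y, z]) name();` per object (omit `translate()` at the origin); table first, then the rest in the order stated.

table();
translate([0, 0, 681]) chair();
translate([1771, 0, 0]) bench();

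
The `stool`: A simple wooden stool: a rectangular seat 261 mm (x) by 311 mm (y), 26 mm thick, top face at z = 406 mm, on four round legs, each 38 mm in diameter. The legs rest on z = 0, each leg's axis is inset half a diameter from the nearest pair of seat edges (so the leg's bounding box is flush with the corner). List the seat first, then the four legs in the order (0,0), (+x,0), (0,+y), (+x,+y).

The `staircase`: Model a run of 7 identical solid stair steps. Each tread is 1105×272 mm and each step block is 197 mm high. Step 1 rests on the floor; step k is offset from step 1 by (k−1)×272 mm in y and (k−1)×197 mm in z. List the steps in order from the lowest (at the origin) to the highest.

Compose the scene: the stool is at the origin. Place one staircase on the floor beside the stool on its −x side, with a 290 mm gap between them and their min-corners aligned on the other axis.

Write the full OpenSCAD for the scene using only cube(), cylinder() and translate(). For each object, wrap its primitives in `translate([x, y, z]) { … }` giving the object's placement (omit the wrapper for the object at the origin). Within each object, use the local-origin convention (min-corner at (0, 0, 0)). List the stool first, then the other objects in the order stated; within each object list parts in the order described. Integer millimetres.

translate([0, 0, 380]) cube([261, 311, 26]);
translate([19, 19, 0]) cylinder(h = 380, r = 19);
translate([242, 19, 0]) cylinder(h = 380, r = 19);
translate([19, 292, 0]) cylinder(h = 380, r = 19);
translate([242, 292, 0]) cylinder(h = 380, r = 19);
translate([-1395, 0, 0]) {
  cube([1105, 272, 197]);
  translate([0, 272, 197]) cube([1105, 272, 197]);
  translate([0, 544, 394]) cube([1105, 272, 197]);
  translate([0, 816, 591]) cube([1105, 272, 197]);
  translate([0, 1088, 788]) cube([1105, 272, 197]);
  translate([0, 1360, 985]) cube([1105, 272, 197]);
  translate([0, 1632, 1182]) cube([1105, 272, 197]);
}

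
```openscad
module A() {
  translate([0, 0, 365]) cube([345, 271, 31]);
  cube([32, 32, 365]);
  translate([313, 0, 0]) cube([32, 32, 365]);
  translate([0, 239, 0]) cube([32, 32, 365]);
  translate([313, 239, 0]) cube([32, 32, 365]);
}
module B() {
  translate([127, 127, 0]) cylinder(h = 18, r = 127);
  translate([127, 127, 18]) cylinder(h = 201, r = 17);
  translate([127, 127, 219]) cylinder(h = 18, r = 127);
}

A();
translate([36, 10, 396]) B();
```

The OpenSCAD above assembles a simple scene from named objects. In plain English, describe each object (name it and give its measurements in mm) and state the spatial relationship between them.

A is a four-legged stool. The seat is 345×271 mm, 31 mm thick, top at z = 396 mm. It stands on four square legs, each 32×32 mm in cross-section, from z = 0 to the seat underside, each flush with a corner of the seat.

B is a spool: two coaxial disc flanges of radius 127 mm and thickness 18 mm, joined by a core cylinder of radius 17 mm and height 201 mm. The lower flange rests on z = 0 and the three cylinders share a vertical axis.

The spool is on top of the stool.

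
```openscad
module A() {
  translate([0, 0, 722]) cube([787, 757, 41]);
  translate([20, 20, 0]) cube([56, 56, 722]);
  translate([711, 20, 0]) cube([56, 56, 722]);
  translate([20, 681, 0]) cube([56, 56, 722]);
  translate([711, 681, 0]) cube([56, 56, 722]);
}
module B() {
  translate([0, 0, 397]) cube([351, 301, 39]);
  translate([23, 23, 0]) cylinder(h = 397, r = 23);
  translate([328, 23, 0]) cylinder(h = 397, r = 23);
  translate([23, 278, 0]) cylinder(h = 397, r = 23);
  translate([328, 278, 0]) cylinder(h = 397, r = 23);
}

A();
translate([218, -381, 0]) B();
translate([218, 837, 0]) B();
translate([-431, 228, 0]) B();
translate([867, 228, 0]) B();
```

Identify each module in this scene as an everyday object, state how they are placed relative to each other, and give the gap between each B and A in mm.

Each stool's nearest face is 80 mm from the table's bounding box.

A is a table. B is a stool. Four stools sit around the table at the −y, +y, −x, +x sides. The gap between each stool and the table is 80 mm.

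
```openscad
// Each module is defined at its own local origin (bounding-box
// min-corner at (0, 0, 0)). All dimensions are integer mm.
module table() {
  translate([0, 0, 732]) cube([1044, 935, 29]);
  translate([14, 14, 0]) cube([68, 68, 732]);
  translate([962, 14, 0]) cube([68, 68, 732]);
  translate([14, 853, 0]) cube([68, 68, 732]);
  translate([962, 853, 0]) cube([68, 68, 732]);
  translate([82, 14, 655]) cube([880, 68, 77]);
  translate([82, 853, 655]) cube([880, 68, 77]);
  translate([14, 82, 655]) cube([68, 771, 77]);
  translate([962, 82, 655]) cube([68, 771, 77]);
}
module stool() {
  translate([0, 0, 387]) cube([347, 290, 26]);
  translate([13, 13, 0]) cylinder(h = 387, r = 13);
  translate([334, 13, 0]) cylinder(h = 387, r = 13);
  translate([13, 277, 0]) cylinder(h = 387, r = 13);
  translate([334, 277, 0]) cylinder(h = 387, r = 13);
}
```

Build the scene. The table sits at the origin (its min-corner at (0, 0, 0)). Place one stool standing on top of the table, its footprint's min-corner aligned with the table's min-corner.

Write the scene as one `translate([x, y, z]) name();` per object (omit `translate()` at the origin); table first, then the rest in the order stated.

table();
translate([0, 0, 761]) stool();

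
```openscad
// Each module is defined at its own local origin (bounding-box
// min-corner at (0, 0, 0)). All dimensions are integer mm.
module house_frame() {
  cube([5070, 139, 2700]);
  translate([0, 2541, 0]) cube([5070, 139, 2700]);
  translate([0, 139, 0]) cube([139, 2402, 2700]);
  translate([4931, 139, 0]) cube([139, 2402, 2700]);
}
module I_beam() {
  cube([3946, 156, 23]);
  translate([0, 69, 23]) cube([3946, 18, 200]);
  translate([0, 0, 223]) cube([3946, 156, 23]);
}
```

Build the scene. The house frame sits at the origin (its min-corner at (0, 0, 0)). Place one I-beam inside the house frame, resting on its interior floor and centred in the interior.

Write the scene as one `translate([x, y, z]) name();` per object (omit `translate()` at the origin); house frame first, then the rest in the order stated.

house_frame();
translate([562, 1262, 0]) I_beam();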